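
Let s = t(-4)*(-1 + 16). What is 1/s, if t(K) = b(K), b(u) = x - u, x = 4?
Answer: 1/120 ≈ 0.0083333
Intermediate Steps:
b(u) = 4 - u
t(K) = 4 - K
s = 120 (s = (4 - 1*(-4))*(-1 + 16) = (4 + 4)*15 = 8*15 = 120)
1/s = 1/120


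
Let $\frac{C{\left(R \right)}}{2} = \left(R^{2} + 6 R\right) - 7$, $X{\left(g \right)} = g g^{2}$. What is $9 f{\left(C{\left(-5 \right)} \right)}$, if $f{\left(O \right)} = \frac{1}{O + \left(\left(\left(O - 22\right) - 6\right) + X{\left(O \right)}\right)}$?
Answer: $- \frac{9}{13900} \approx -0.00064748$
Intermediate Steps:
$X{\left(g \right)} = g^{3}$
$C{\left(R \right)} = -14 + 2 R^{2} + 12 R$ ($C{\left(R \right)} = 2 \left(\left(R^{2} + 6 R\right) - 7\right) = 2 \left(-7 + R^{2} + 6 R\right) = -14 + 2 R^{2} + 12 R$)
$f{\left(O \right)} = \frac{1}{-28 + O^{3} + 2 O}$ ($f{\left(O \right)} = \frac{1}{O + \left(\left(\left(O - 22\right) - 6\right) + O^{3}\right)} = \frac{1}{O + \left(\left(\left(-22 + O\right) - 6\right) + O^{3}\right)} = \frac{1}{O + \left(\left(-28 + O\right) + O^{3}\right)} = \frac{1}{O + \left(-28 + O + O^{3}\right)} = \frac{1}{-28 + O^{3} + 2 O}$)
$9 f{\left(C{\left(-5 \right)} \right)} = \frac{9}{-28 + \left(-14 + 2 \left(-5\right)^{2} + 12 \left(-5\right)\right)^{3} + 2 \left(-14 + 2 \left(-5\right)^{2} + 12 \left(-5\right)\right)} = \frac{9}{-28 + \left(-14 + 2 \cdot 25 - 60\right)^{3} + 2 \left(-14 + 2 \cdot 25 - 60\right)} = \frac{9}{-28 + \left(-14 + 50 - 60\right)^{3} + 2 \left(-14 + 50 - 60\right)} = \frac{9}{-28 + \left(-24\right)^{3} + 2 \left(-24\right)} = \frac{9}{-28 - 13824 - 48} = \frac{9}{-13900} = 9 \left(- \frac{1}{13900}\right) = - \frac{9}{13900}$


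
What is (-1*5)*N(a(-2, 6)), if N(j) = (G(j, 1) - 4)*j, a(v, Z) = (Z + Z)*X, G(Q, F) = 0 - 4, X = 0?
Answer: 0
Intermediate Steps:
G(Q, F) = -4
a(v, Z) = 0 (a(v, Z) = (Z + Z)*0 = (2*Z)*0 = 0)
N(j) = -8*j (N(j) = (-4 - 4)*j = -8*j)
(-1*5)*N(a(-2, 6)) = (-1*5)*(-8*0) = -5*0 = 0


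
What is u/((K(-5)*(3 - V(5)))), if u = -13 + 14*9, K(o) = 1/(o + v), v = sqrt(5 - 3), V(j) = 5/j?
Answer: -565/2 + 113*sqrt(2)/2 ≈ -202.60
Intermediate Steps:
v = sqrt(2) ≈ 1.4142
K(o) = 1/(o + sqrt(2))
u = 113 (u = -13 + 126 = 113)
u/((K(-5)*(3 - V(5)))) = 113/(((3 - 5/5)/(-5 + sqrt(2)))) = 113/(((3 - 1*1)/(-5 + sqrt(2)))) = 113/(((3 - 1)/(-5 + sqrt(2)))) = 113/((2/(-5 + sqrt(2)))) = 113*(-5/2 + sqrt(2)/2) = -565/2 + 113*sqrt(2)/2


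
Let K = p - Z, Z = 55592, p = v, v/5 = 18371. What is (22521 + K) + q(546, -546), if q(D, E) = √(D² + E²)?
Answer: 58784 + 546*√2 ≈ 59556.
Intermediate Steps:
v = 91855 (v = 5*18371 = 91855)
p = 91855
K = 36263 (K = 91855 - 1*55592 = 91855 - 55592 = 36263)
(22521 + K) + q(546, -546) = (22521 + 36263) + √(546² + (-546)²) = 58784 + √(298116 + 298116) = 58784 + √596232 = 58784 + 546*√2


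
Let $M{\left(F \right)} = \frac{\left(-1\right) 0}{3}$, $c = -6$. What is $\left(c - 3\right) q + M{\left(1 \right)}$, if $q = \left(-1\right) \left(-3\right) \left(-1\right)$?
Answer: $27$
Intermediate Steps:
$M{\left(F \right)} = 0$ ($M{\left(F \right)} = 0 \cdot \frac{1}{3} = 0$)
$q = -3$ ($q = 3 \left(-1\right) = -3$)
$\left(c - 3\right) q + M{\left(1 \right)} = \left(-6 - 3\right) \left(-3\right) + 0 = \left(-9\right) \left(-3\right) + 0 = 27 + 0 = 27$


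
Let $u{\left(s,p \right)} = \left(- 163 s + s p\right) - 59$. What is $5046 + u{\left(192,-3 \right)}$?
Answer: $-26885$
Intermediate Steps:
$u{\left(s,p \right)} = -59 - 163 s + p s$ ($u{\left(s,p \right)} = \left(- 163 s + p s\right) - 59 = -59 - 163 s + p s$)
$5046 + u{\left(192,-3 \right)} = 5046 - 31931 = -26885$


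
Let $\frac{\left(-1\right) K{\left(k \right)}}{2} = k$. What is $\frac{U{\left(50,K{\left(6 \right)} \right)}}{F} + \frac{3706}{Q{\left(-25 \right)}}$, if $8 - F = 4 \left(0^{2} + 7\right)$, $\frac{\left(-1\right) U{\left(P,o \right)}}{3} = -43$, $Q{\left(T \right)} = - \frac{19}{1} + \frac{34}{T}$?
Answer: $- \frac{1918661}{10180} \approx -188.47$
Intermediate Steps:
$Q{\left(T \right)} = -19 + \frac{34}{T}$ ($Q{\left(T \right)} = \left(-19\right) 1 + \frac{34}{T} = -19 + \frac{34}{T}$)
$K{\left(k \right)} = - 2 k$
$U{\left(P,o \right)} = 129$ ($U{\left(P,o \right)} = \left(-3\right) \left(-43\right) = 129$)
$F = -20$ ($F = 8 - 4 \left(0^{2} + 7\right) = 8 - 4 \left(0 + 7\right) = 8 - 4 \cdot 7 = 8 - 28 = -20$)
$\frac{U{\left(50,K{\left(6 \right)} \right)}}{F} + \frac{3706}{Q{\left(-25 \right)}} = \frac{129}{-20} + \frac{3706}{-19 + \frac{34}{-25}} = 129 \left(- \frac{1}{20}\right) + \frac{3706}{-19 + 34 \left(- \frac{1}{25}\right)} = - \frac{129}{20} + \frac{3706}{-19 - \frac{34}{25}} = - \frac{129}{20} + \frac{3706}{- \frac{509}{25}} = - \frac{129}{20} + 3706 \left(- \frac{25}{509}\right) = - \frac{129}{20} - \frac{92650}{509} = - \frac{1918661}{10180}$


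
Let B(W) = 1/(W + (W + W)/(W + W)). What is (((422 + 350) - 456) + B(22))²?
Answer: 52838361/529 ≈ 99884.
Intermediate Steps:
B(W) = 1/(1 + W) (B(W) = 1/(W + (2*W)/((2*W))) = 1/(W + (2*W)*(1/(2*W))) = 1/(W + 1) = 1/(1 + W))
(((422 + 350) - 456) + B(22))² = (((422 + 350) - 456) + 1/(1 + 22))² = ((772 - 456) + 1/23)² = (316 + 1/23)² = (7269/23)² = 52838361/529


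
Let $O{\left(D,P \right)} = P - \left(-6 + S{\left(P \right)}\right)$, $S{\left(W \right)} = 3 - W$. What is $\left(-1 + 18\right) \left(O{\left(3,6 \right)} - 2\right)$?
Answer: $221$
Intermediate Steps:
$O{\left(D,P \right)} = 3 + 2 P$ ($O{\left(D,P \right)} = P - \left(-3 - P\right) = P + \left(6 + \left(-3 + P\right)\right) = P + \left(3 + P\right) = 3 + 2 P$)
$\left(-1 + 18\right) \left(O{\left(3,6 \right)} - 2\right) = \left(-1 + 18\right) \left(\left(3 + 2 \cdot 6\right) - 2\right) = 17 \left(\left(3 + 12\right) - 2\right) = 17 \left(15 - 2\right) = 17 \cdot 13 = 221$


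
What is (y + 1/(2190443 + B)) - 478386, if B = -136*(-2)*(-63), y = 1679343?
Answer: 2610048254800/2173307 ≈ 1.2010e+6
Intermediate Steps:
B = -17136 (B = 272*(-63) = -17136)
(y + 1/(2190443 + B)) - 478386 = (1679343 + 1/(2190443 - 17136)) - 478386 = (1679343 + 1/2173307) - 478386 = 3649727897302/2173307 - 478386 = 2610048254800/2173307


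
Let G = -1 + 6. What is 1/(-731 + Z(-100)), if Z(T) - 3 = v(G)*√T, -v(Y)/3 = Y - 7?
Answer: -91/66698 - 15*I/133396 ≈ -0.0013644 - 0.00011245*I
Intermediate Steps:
G = 5
v(Y) = 21 - 3*Y (v(Y) = -3*(Y - 7) = -3*(-7 + Y) = 21 - 3*Y)
Z(T) = 3 + 6*√T (Z(T) = 3 + (21 - 3*5)*√T = 3 + (21 - 15)*√T = 3 + 6*√T)
1/(-731 + Z(-100)) = 1/(-731 + (3 + 6*√(-100))) = 1/(-731 + (3 + 6*(10*I))) = 1/(-731 + (3 + 60*I)) = 1/(-728 + 60*I) = (-728 - 60*I)/533584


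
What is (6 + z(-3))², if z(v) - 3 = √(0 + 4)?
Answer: 121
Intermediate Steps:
z(v) = 5 (z(v) = 3 + √(0 + 4) = 3 + √4 = 3 + 2 = 5)
(6 + z(-3))² = (6 + 5)² = 11² = 121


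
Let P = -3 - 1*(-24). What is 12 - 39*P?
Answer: -807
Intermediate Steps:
P = 21 (P = -3 + 24 = 21)
12 - 39*P = 12 - 39*21 = 12 - 819 = -807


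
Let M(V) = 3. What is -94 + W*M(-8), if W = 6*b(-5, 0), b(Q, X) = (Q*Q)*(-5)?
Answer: -2344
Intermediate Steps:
b(Q, X) = -5*Q² (b(Q, X) = Q²*(-5) = -5*Q²)
W = -750 (W = 6*(-5*(-5)²) = 6*(-5*25) = 6*(-125) = -750)
-94 + W*M(-8) = -94 - 750*3 = -94 - 2250 = -2344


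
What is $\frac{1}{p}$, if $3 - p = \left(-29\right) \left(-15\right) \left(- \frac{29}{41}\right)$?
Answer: $\frac{41}{12738} \approx 0.0032187$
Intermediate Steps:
$p = \frac{12738}{41}$ ($p = 3 - \left(-29\right) \left(-15\right) \left(- \frac{29}{41}\right) = 3 - 435 \left(\left(-29\right) \frac{1}{41}\right) = 3 - 435 \left(- \frac{29}{41}\right) = 3 - - \frac{12615}{41} = 3 + \frac{12615}{41} = \frac{12738}{41} \approx 310.68$)
$\frac{1}{p} = \frac{1}{\frac{12738}{41}} = \frac{41}{12738}$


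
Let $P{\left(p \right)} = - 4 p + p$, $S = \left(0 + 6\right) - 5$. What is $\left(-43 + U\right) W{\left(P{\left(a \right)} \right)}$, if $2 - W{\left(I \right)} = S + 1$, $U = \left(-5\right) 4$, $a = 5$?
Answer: $0$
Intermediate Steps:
$S = 1$ ($S = 6 - 5 = 1$)
$U = -20$
$P{\left(p \right)} = - 3 p$
$W{\left(I \right)} = 0$ ($W{\left(I \right)} = 2 - \left(1 + 1\right) = 2 - 2 = 0$)
$\left(-43 + U\right) W{\left(P{\left(a \right)} \right)} = \left(-43 - 20\right) 0 = \left(-63\right) 0 = 0$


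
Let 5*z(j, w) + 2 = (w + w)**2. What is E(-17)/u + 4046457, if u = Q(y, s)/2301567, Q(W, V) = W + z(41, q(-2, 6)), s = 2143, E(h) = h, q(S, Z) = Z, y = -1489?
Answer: 29746908666/7303 ≈ 4.0732e+6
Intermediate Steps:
z(j, w) = -2/5 + 4*w**2/5 (z(j, w) = -2/5 + (w + w)**2/5 = -2/5 + (2*w)**2/5 = -2/5 + (4*w**2)/5 = -2/5 + 4*w**2/5)
Q(W, V) = 142/5 + W (Q(W, V) = W + (-2/5 + (4/5)*6**2) = W + (-2/5 + (4/5)*36) = W + (-2/5 + 144/5) = W + 142/5 = 142/5 + W)
u = -7303/11507835 (u = (142/5 - 1489)/2301567 = -7303/5*1/2301567 = -7303/11507835 ≈ -0.00063461)
E(-17)/u + 4046457 = -17/(-7303/11507835) + 4046457 = -17*(-11507835/7303) + 4046457 = 195633195/7303 + 4046457 = 29746908666/7303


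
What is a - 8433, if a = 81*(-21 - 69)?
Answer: -15723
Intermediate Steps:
a = -7290 (a = 81*(-90) = -7290)
a - 8433 = -7290 - 8433 = -15723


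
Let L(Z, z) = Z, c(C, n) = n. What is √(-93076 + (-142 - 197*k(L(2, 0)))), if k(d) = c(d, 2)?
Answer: 2*I*√23403 ≈ 305.96*I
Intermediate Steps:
k(d) = 2
√(-93076 + (-142 - 197*k(L(2, 0)))) = √(-93076 + (-142 - 197*2)) = √(-93076 + (-142 - 394)) = √(-93076 - 536) = √(-93612) = 2*I*√23403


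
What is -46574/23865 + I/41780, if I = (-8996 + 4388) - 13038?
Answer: -236698351/99707970 ≈ -2.3739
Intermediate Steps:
I = -17646 (I = -4608 - 13038 = -17646)
-46574/23865 + I/41780 = -46574/23865 - 17646/41780 = -46574*1/23865 - 17646*1/41780 = -46574/23865 - 8823/20890 = -236698351/99707970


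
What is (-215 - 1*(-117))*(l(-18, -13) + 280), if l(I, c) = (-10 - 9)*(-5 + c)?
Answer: -60956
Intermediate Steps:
l(I, c) = 95 - 19*c (l(I, c) = -19*(-5 + c) = 95 - 19*c)
(-215 - 1*(-117))*(l(-18, -13) + 280) = (-215 - 1*(-117))*((95 - 19*(-13)) + 280) = (-215 + 117)*((95 + 247) + 280) = -98*(342 + 280) = -98*622 = -60956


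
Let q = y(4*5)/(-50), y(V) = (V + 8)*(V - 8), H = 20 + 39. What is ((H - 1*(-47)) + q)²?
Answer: 6160324/625 ≈ 9856.5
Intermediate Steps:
H = 59
y(V) = (-8 + V)*(8 + V) (y(V) = (8 + V)*(-8 + V) = (-8 + V)*(8 + V))
q = -168/25 (q = (-64 + (4*5)²)/(-50) = (-64 + 20²)*(-1/50) = (-64 + 400)*(-1/50) = 336*(-1/50) = -168/25 ≈ -6.7200)
((H - 1*(-47)) + q)² = ((59 - 1*(-47)) - 168/25)² = ((59 + 47) - 168/25)² = (106 - 168/25)² = (2482/25)² = 6160324/625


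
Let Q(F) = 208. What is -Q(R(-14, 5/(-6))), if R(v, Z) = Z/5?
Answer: -208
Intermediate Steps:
R(v, Z) = Z/5 (R(v, Z) = Z*(1/5) = Z/5)
-Q(R(-14, 5/(-6))) = -1*208 = -208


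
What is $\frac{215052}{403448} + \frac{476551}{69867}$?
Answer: $\frac{51822146483}{7046925354} \approx 7.3539$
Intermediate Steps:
$\frac{215052}{403448} + \frac{476551}{69867} = 215052 \cdot \frac{1}{403448} + 476551 \cdot \frac{1}{69867} = \frac{53763}{100862} + \frac{476551}{69867} = \frac{51822146483}{7046925354}$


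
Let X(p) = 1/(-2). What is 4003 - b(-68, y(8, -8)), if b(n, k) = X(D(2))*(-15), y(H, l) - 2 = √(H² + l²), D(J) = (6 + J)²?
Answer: 7991/2 ≈ 3995.5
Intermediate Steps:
X(p) = -½
y(H, l) = 2 + √(H² + l²)
b(n, k) = 15/2 (b(n, k) = -½*(-15) = 15/2)
4003 - b(-68, y(8, -8)) = 4003 - 1*15/2 = 4003 - 15/2 = 7991/2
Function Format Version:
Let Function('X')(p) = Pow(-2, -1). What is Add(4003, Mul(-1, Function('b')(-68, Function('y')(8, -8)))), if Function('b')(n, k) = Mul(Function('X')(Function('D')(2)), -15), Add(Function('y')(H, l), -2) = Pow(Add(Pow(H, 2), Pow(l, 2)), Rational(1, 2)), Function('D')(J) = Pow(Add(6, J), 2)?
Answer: Rational(7991, 2) ≈ 3995.5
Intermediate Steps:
Function('X')(p) = Rational(-1, 2)
Function('y')(H, l) = Add(2, Pow(Add(Pow(H, 2), Pow(l, 2)), Rational(1, 2)))
Function('b')(n, k) = Rational(15, 2) (Function('b')(n, k) = Mul(Rational(-1, 2), -15) = Rational(15, 2))
Add(4003, Mul(-1, Function('b')(-68, Function('y')(8, -8)))) = Add(4003, Mul(-1, Rational(15, 2))) = Add(4003, Rational(-15, 2)) = Rational(7991, 2)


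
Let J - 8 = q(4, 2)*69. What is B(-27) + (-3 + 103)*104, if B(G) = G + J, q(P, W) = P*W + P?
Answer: 11209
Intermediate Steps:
q(P, W) = P + P*W
J = 836 (J = 8 + (4*(1 + 2))*69 = 8 + (4*3)*69 = 8 + 12*69 = 8 + 828 = 836)
B(G) = 836 + G (B(G) = G + 836 = 836 + G)
B(-27) + (-3 + 103)*104 = (836 - 27) + (-3 + 103)*104 = 809 + 100*104 = 809 + 10400 = 11209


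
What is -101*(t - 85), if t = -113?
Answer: 19998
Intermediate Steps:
-101*(t - 85) = -101*(-113 - 85) = -101*(-198) = 19998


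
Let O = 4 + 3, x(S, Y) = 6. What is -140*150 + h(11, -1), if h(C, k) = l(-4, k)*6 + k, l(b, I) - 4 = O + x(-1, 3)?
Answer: -20899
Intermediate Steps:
O = 7
l(b, I) = 17 (l(b, I) = 4 + (7 + 6) = 4 + 13 = 17)
h(C, k) = 102 + k (h(C, k) = 17*6 + k = 102 + k)
-140*150 + h(11, -1) = -140*150 + (102 - 1) = -21000 + 101 = -20899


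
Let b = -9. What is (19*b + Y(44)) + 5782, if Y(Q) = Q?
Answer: 5655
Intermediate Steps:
(19*b + Y(44)) + 5782 = (19*(-9) + 44) + 5782 = (-171 + 44) + 5782 = -127 + 5782 = 5655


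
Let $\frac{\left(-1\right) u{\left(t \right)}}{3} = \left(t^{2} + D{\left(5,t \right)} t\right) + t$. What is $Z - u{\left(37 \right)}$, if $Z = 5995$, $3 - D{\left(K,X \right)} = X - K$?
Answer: $6994$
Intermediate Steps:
$D{\left(K,X \right)} = 3 + K - X$ ($D{\left(K,X \right)} = 3 - \left(X - K\right) = 3 + \left(K - X\right) = 3 + K - X$)
$u{\left(t \right)} = - 3 t - 3 t^{2} - 3 t \left(8 - t\right)$ ($u{\left(t \right)} = - 3 \left(\left(t^{2} + \left(3 + 5 - t\right) t\right) + t\right) = - 3 \left(\left(t^{2} + \left(8 - t\right) t\right) + t\right) = - 3 \left(\left(t^{2} + t \left(8 - t\right)\right) + t\right) = - 3 \left(t + t^{2} + t \left(8 - t\right)\right) = - 3 t - 3 t^{2} - 3 t \left(8 - t\right)$)
$Z - u{\left(37 \right)} = 5995 - \left(-27\right) 37 = 5995 - -999 = 5995 + 999 = 6994$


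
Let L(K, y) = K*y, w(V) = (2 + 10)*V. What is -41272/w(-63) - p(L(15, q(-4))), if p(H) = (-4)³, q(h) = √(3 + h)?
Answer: 3202/27 ≈ 118.59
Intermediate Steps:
w(V) = 12*V
p(H) = -64
-41272/w(-63) - p(L(15, q(-4))) = -41272/(12*(-63)) - 1*(-64) = -41272/(-756) + 64 = -41272*(-1/756) + 64 = 1474/27 + 64 = 3202/27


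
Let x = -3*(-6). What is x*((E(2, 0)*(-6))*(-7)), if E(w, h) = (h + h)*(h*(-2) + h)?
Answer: 0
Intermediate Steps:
x = 18
E(w, h) = -2*h² (E(w, h) = (2*h)*(-2*h + h) = (2*h)*(-h) = -2*h²)
x*((E(2, 0)*(-6))*(-7)) = 18*((-2*0²*(-6))*(-7)) = 18*((-2*0*(-6))*(-7)) = 18*((0*(-6))*(-7)) = 18*(0*(-7)) = 18*0 = 0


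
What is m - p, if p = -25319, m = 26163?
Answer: 51482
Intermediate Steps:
m - p = 26163 - 1*(-25319) = 26163 + 25319 = 51482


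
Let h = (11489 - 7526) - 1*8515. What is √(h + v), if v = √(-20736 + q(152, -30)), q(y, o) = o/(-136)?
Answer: √(-5262112 + 34*I*√23970561)/34 ≈ 1.067 + 67.477*I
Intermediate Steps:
q(y, o) = -o/136 (q(y, o) = o*(-1/136) = -o/136)
h = -4552 (h = 3963 - 8515 = -4552)
v = I*√23970561/34 (v = √(-20736 - 1/136*(-30)) = √(-20736 + 15/68) = √(-1410033/68) = I*√23970561/34 ≈ 144.0*I)
√(h + v) = √(-4552 + I*√23970561/34)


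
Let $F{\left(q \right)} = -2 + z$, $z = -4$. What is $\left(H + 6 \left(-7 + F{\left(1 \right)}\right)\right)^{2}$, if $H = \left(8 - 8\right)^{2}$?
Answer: $6084$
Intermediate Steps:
$H = 0$ ($H = 0^{2} = 0$)
$F{\left(q \right)} = -6$ ($F{\left(q \right)} = -2 - 4 = -6$)
$\left(H + 6 \left(-7 + F{\left(1 \right)}\right)\right)^{2} = \left(0 + 6 \left(-7 - 6\right)\right)^{2} = \left(0 + 6 \left(-13\right)\right)^{2} = \left(0 - 78\right)^{2} = \left(-78\right)^{2} = 6084$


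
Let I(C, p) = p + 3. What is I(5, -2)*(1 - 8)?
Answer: -7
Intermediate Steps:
I(C, p) = 3 + p
I(5, -2)*(1 - 8) = (3 - 2)*(1 - 8) = 1*(-7) = -7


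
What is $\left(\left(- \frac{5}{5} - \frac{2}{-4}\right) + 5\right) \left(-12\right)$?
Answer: $-54$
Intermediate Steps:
$\left(\left(- \frac{5}{5} - \frac{2}{-4}\right) + 5\right) \left(-12\right) = \left(\left(\left(-5\right) \frac{1}{5} - - \frac{1}{2}\right) + 5\right) \left(-12\right) = \left(\left(-1 + \frac{1}{2}\right) + 5\right) \left(-12\right) = \left(- \frac{1}{2} + 5\right) \left(-12\right) = \frac{9}{2} \left(-12\right) = -54$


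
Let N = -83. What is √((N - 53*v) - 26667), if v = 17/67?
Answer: 3*I*√13349013/67 ≈ 163.6*I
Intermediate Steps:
v = 17/67 (v = 17*(1/67) = 17/67 ≈ 0.25373)
√((N - 53*v) - 26667) = √((-83 - 53*17/67) - 26667) = √((-83 - 901/67) - 26667) = √(-6462/67 - 26667) = √(-1793151/67) = 3*I*√13349013/67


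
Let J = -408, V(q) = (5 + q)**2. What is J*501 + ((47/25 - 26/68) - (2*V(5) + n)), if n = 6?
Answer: -173920627/850 ≈ -2.0461e+5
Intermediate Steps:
J*501 + ((47/25 - 26/68) - (2*V(5) + n)) = -408*501 + ((47/25 - 26/68) - (2*(5 + 5)**2 + 6)) = -204408 + ((47*(1/25) - 26*1/68) - (2*10**2 + 6)) = -204408 + ((47/25 - 13/34) - (2*100 + 6)) = -204408 + (1273/850 - (200 + 6)) = -204408 + (1273/850 - 1*206) = -204408 + (1273/850 - 206) = -204408 - 173827/850 = -173920627/850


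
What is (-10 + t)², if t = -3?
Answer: 169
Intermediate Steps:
(-10 + t)² = (-10 - 3)² = (-13)² = 169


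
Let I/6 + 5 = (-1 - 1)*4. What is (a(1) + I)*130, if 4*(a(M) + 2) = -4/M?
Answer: -10530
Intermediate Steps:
I = -78 (I = -30 + 6*((-1 - 1)*4) = -30 + 6*(-2*4) = -30 + 6*(-8) = -30 - 48 = -78)
a(M) = -2 - 1/M (a(M) = -2 + (-4/M)/4 = -2 - 1/M)
(a(1) + I)*130 = ((-2 - 1/1) - 78)*130 = ((-2 - 1*1) - 78)*130 = ((-2 - 1) - 78)*130 = (-3 - 78)*130 = -81*130 = -10530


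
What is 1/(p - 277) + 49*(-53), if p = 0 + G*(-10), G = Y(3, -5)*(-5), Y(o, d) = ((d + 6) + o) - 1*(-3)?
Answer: -189580/73 ≈ -2597.0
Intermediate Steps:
Y(o, d) = 9 + d + o (Y(o, d) = ((6 + d) + o) + 3 = (6 + d + o) + 3 = 9 + d + o)
G = -35 (G = (9 - 5 + 3)*(-5) = 7*(-5) = -35)
p = 350 (p = 0 - 35*(-10) = 0 + 350 = 350)
1/(p - 277) + 49*(-53) = 1/(350 - 277) + 49*(-53) = 1/73 - 2597 = -189580/73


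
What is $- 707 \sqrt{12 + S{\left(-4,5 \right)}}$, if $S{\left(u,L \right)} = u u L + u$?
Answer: $- 1414 \sqrt{22} \approx -6632.3$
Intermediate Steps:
$S{\left(u,L \right)} = u + L u^{2}$ ($S{\left(u,L \right)} = u^{2} L + u = L u^{2} + u = u + L u^{2}$)
$- 707 \sqrt{12 + S{\left(-4,5 \right)}} = - 707 \sqrt{12 - 4 \left(1 + 5 \left(-4\right)\right)} = - 707 \sqrt{12 - 4 \left(1 - 20\right)} = - 707 \sqrt{12 - -76} = - 707 \sqrt{12 + 76} = - 707 \sqrt{88} = - 707 \cdot 2 \sqrt{22} = - 1414 \sqrt{22}$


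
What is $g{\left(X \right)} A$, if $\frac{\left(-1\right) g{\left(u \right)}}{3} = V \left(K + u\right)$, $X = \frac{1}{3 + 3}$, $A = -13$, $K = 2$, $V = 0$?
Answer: $0$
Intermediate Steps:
$X = \frac{1}{6} \approx 0.16667$
$g{\left(u \right)} = 0$ ($g{\left(u \right)} = - 3 \cdot 0 \left(2 + u\right) = \left(-3\right) 0 = 0$)
$g{\left(X \right)} A = 0 \left(-13\right) = 0$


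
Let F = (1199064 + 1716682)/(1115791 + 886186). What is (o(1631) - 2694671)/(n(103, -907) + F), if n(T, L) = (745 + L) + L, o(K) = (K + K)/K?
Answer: 5394665360613/2137197667 ≈ 2524.2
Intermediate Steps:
o(K) = 2 (o(K) = (2*K)/K = 2)
F = 2915746/2001977 ≈ 1.4564
n(T, L) = 745 + 2*L
(o(1631) - 2694671)/(n(103, -907) + F) = (2 - 2694671)/((745 + 2*(-907)) + 2915746/2001977) = -2694669/((745 - 1814) + 2915746/2001977) = -2694669/(-1069 + 2915746/2001977) = -2694669/(-2137197667/2001977) = -2694669*(-2001977/2137197667) = 5394665360613/2137197667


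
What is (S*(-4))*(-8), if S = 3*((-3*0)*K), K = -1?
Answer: 0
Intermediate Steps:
S = 0 (S = 3*(-3*0*(-1)) = 3*(0*(-1)) = 3*0 = 0)
(S*(-4))*(-8) = (0*(-4))*(-8) = 0*(-8) = 0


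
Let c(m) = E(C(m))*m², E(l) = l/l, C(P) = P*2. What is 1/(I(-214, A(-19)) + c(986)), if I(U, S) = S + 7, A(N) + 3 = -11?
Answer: 1/972189 ≈ 1.0286e-6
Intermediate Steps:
A(N) = -14 (A(N) = -3 - 11 = -14)
C(P) = 2*P
E(l) = 1
c(m) = m² (c(m) = 1*m² = m²)
I(U, S) = 7 + S
1/(I(-214, A(-19)) + c(986)) = 1/((7 - 14) + 986²) = 1/(-7 + 972196) = 1/972189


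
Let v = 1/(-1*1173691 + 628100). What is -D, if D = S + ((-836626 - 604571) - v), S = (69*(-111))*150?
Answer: 1413106332776/545591 ≈ 2.5900e+6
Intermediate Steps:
v = -1/545591 (v = 1/(-1173691 + 628100) = 1/(-545591) = -1/545591 ≈ -1.8329e-6)
S = -1148850 (S = -7659*150 = -1148850)
D = -1413106332776/545591 (D = -1148850 + ((-836626 - 604571) - 1*(-1/545591)) = -1148850 + (-1441197 + 1/545591) = -1148850 - 786304112426/545591 = -1413106332776/545591 ≈ -2.5900e+6)
-D = -1*(-1413106332776/545591) = 1413106332776/545591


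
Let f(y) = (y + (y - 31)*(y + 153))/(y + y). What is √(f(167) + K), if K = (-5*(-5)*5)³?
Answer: 3*√24210822662/334 ≈ 1397.6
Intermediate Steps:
K = 1953125 (K = (25*5)³ = 125³ = 1953125)
f(y) = (y + (-31 + y)*(153 + y))/(2*y) (f(y) = (y + (-31 + y)*(153 + y))/((2*y)) = (y + (-31 + y)*(153 + y))*(1/(2*y)) = (y + (-31 + y)*(153 + y))/(2*y))
√(f(167) + K) = √((½)*(-4743 + 167*(123 + 167))/167 + 1953125) = √((½)*(1/167)*(-4743 + 167*290) + 1953125) = √((½)*(1/167)*(-4743 + 48430) + 1953125) = √((½)*(1/167)*43687 + 1953125) = √(43687/334 + 1953125) = √(652387437/334) = 3*√24210822662/334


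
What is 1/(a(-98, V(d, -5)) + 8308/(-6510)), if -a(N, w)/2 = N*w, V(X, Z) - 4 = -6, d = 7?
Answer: -105/41294 ≈ -0.0025427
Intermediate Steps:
V(X, Z) = -2 (V(X, Z) = 4 - 6 = -2)
a(N, w) = -2*N*w
1/(a(-98, V(d, -5)) + 8308/(-6510)) = 1/(-2*(-98)*(-2) + 8308/(-6510)) = 1/(-392 + 8308*(-1/6510)) = 1/(-392 - 134/105) = 1/(-41294/105) = -105/41294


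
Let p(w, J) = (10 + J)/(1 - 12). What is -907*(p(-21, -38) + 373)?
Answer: -3746817/11 ≈ -3.4062e+5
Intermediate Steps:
p(w, J) = -10/11 - J/11 (p(w, J) = (10 + J)/(-11) = (10 + J)*(-1/11) = -10/11 - J/11)
-907*(p(-21, -38) + 373) = -907*((-10/11 - 1/11*(-38)) + 373) = -907*((-10/11 + 38/11) + 373) = -907*(28/11 + 373) = -907*4131/11 = -3746817/11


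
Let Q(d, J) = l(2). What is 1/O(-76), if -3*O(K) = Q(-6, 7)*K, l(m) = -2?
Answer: -3/152 ≈ -0.019737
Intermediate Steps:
Q(d, J) = -2
O(K) = 2*K/3 (O(K) = -(-2)*K/3 = 2*K/3)
1/O(-76) = 1/((⅔)*(-76)) = 1/(-152/3) = -3/152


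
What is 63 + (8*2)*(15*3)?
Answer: 783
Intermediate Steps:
63 + (8*2)*(15*3) = 63 + 16*45 = 63 + 720 = 783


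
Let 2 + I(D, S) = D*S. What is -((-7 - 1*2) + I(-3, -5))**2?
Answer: -16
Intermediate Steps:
I(D, S) = -2 + D*S
-((-7 - 1*2) + I(-3, -5))**2 = -((-7 - 1*2) + (-2 - 3*(-5)))**2 = -((-7 - 2) + (-2 + 15))**2 = -(-9 + 13)**2 = -1*4**2 = -1*16 = -16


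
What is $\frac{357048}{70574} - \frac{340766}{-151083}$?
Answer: $\frac{38996551334}{5331265821} \approx 7.3147$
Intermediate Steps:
$\frac{357048}{70574} - \frac{340766}{-151083} = 357048 \cdot \frac{1}{70574} - - \frac{340766}{151083} = \frac{178524}{35287} + \frac{340766}{151083} = \frac{38996551334}{5331265821}$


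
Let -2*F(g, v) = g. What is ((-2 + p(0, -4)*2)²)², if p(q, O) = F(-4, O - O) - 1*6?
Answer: 10000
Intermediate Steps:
F(g, v) = -g/2
p(q, O) = -4 (p(q, O) = -½*(-4) - 1*6 = 2 - 6 = -4)
((-2 + p(0, -4)*2)²)² = ((-2 - 4*2)²)² = ((-2 - 8)²)² = ((-10)²)² = 100² = 10000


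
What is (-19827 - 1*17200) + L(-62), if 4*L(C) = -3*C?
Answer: -73961/2 ≈ -36981.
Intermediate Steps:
L(C) = -3*C/4 (L(C) = (-3*C)/4 = -3*C/4)
(-19827 - 1*17200) + L(-62) = (-19827 - 1*17200) - ¾*(-62) = (-19827 - 17200) + 93/2 = -37027 + 93/2 = -73961/2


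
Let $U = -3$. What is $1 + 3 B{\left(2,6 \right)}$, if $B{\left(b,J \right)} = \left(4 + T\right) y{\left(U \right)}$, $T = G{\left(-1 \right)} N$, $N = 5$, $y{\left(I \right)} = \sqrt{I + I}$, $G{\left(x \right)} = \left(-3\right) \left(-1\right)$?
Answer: $1 + 57 i \sqrt{6} \approx 1.0 + 139.62 i$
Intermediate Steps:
$G{\left(x \right)} = 3$
$y{\left(I \right)} = \sqrt{2} \sqrt{I}$ ($y{\left(I \right)} = \sqrt{2 I} = \sqrt{2} \sqrt{I}$)
$T = 15$ ($T = 3 \cdot 5 = 15$)
$B{\left(b,J \right)} = 19 i \sqrt{6}$ ($B{\left(b,J \right)} = \left(4 + 15\right) \sqrt{2} \sqrt{-3} = 19 \sqrt{2} i \sqrt{3} = 19 i \sqrt{6}$)
$1 + 3 B{\left(2,6 \right)} = 1 + 3 \cdot 19 i \sqrt{6} = 1 + 57 i \sqrt{6}$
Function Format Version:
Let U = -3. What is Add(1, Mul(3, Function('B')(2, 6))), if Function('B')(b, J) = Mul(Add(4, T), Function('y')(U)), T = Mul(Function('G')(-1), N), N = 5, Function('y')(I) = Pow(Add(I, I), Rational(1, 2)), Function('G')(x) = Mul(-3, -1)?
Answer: Add(1, Mul(57, I, Pow(6, Rational(1, 2)))) ≈ Add(1.0000, Mul(139.62, I))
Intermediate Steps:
Function('G')(x) = 3
Function('y')(I) = Mul(Pow(2, Rational(1, 2)), Pow(I, Rational(1, 2))) (Function('y')(I) = Pow(Mul(2, I), Rational(1, 2)) = Mul(Pow(2, Rational(1, 2)), Pow(I, Rational(1, 2))))
T = 15 (T = Mul(3, 5) = 15)
Function('B')(b, J) = Mul(19, I, Pow(6, Rational(1, 2))) (Function('B')(b, J) = Mul(Add(4, 15), Mul(Pow(2, Rational(1, 2)), Pow(-3, Rational(1, 2)))) = Mul(19, Mul(Pow(2, Rational(1, 2)), Mul(I, Pow(3, Rational(1, 2))))) = Mul(19, Mul(I, Pow(6, Rational(1, 2)))) = Mul(19, I, Pow(6, Rational(1, 2))))
Add(1, Mul(3, Function('B')(2, 6))) = Add(1, Mul(3, Mul(19, I, Pow(6, Rational(1, 2))))) = Add(1, Mul(57, I, Pow(6, Rational(1, 2))))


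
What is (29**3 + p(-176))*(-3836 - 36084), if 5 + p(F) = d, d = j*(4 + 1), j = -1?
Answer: -973209680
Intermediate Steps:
d = -5 (d = -(4 + 1) = -1*5 = -5)
p(F) = -10 (p(F) = -5 - 5 = -10)
(29**3 + p(-176))*(-3836 - 36084) = (29**3 - 10)*(-3836 - 36084) = (24389 - 10)*(-39920) = 24379*(-39920) = -973209680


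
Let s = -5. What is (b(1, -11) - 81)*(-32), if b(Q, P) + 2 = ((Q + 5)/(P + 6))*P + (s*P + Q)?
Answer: 2208/5 ≈ 441.60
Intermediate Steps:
b(Q, P) = -2 + Q - 5*P + P*(5 + Q)/(6 + P) (b(Q, P) = -2 + (((Q + 5)/(P + 6))*P + (-5*P + Q)) = -2 + (((5 + Q)/(6 + P))*P + (Q - 5*P)) = -2 + (P*(5 + Q)/(6 + P) + (Q - 5*P)) = -2 + (Q - 5*P + P*(5 + Q)/(6 + P)) = -2 + Q - 5*P + P*(5 + Q)/(6 + P))
(b(1, -11) - 81)*(-32) = ((-12 - 27*(-11) - 5*(-11)² + 6*1 + 2*(-11)*1)/(6 - 11) - 81)*(-32) = ((-12 + 297 - 5*121 + 6 - 22)/(-5) - 81)*(-32) = (-(-12 + 297 - 605 + 6 - 22)/5 - 81)*(-32) = (-⅕*(-336) - 81)*(-32) = (336/5 - 81)*(-32) = -69/5*(-32) = 2208/5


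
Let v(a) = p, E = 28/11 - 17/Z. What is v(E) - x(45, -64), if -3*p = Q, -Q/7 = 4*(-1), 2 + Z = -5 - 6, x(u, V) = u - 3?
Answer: -154/3 ≈ -51.333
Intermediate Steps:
x(u, V) = -3 + u
Z = -13 (Z = -2 + (-5 - 6) = -2 - 11 = -13)
Q = 28 (Q = -28*(-1) = -7*(-4) = 28)
p = -28/3 (p = -⅓*28 = -28/3 ≈ -9.3333)
E = 551/143 (E = 28/11 - 17/(-13) = 28*(1/11) - 17*(-1/13) = 28/11 + 17/13 = 551/143 ≈ 3.8531)
v(a) = -28/3
v(E) - x(45, -64) = -28/3 - (-3 + 45) = -28/3 - 1*42 = -28/3 - 42 = -154/3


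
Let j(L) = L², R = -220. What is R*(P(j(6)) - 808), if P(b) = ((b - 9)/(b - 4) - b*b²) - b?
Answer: 83598515/8 ≈ 1.0450e+7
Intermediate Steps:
P(b) = -b - b³ + (-9 + b)/(-4 + b) (P(b) = ((-9 + b)/(-4 + b) - b³) - b = (-b³ + (-9 + b)/(-4 + b)) - b = -b - b³ + (-9 + b)/(-4 + b))
R*(P(j(6)) - 808) = -220*((-9 - (6²)² - (6²)⁴ + 4*(6²)³ + 5*6²)/(-4 + 6²) - 808) = -220*((-9 - 1*36² - 1*36⁴ + 4*36³ + 5*36)/(-4 + 36) - 808) = -220*((-9 - 1*1296 - 1*1679616 + 4*46656 + 180)/32 - 808) = -220*((-9 - 1296 - 1679616 + 186624 + 180)/32 - 808) = -220*((1/32)*(-1494117) - 808) = -220*(-1494117/32 - 808) = -220*(-1519973/32) = 83598515/8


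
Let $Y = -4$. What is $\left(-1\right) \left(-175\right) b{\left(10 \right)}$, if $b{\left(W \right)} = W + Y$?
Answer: $1050$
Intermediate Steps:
$b{\left(W \right)} = -4 + W$ ($b{\left(W \right)} = W - 4 = -4 + W$)
$\left(-1\right) \left(-175\right) b{\left(10 \right)} = \left(-1\right) \left(-175\right) \left(-4 + 10\right) = 175 \cdot 6 = 1050$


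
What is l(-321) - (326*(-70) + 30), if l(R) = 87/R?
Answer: 2438501/107 ≈ 22790.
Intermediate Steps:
l(-321) - (326*(-70) + 30) = 87/(-321) - (326*(-70) + 30) = 87*(-1/321) - (-22820 + 30) = -29/107 - 1*(-22790) = -29/107 + 22790 = 2438501/107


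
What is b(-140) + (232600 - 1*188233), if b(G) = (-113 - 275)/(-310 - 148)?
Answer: 10160237/229 ≈ 44368.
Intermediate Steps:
b(G) = 194/229 (b(G) = -388/(-458) = -388*(-1/458) = 194/229)
b(-140) + (232600 - 1*188233) = 194/229 + (232600 - 1*188233) = 194/229 + (232600 - 188233) = 194/229 + 44367 = 10160237/229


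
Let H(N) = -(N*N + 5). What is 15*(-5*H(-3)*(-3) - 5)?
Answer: -3225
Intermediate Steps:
H(N) = -5 - N² (H(N) = -(N² + 5) = -(5 + N²) = -5 - N²)
15*(-5*H(-3)*(-3) - 5) = 15*(-5*(-5 - 1*(-3)²)*(-3) - 5) = 15*(-5*(-5 - 1*9)*(-3) - 5) = 15*(-5*(-5 - 9)*(-3) - 5) = 15*(-5*(-14)*(-3) - 5) = 15*(70*(-3) - 5) = 15*(-210 - 5) = 15*(-215) = -3225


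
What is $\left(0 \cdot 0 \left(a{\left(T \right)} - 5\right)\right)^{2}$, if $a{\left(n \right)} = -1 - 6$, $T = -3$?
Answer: $0$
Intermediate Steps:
$a{\left(n \right)} = -7$ ($a{\left(n \right)} = -1 - 6 = -7$)
$\left(0 \cdot 0 \left(a{\left(T \right)} - 5\right)\right)^{2} = \left(0 \cdot 0 \left(-7 - 5\right)\right)^{2} = \left(0 \left(-12\right)\right)^{2} = 0^{2} = 0$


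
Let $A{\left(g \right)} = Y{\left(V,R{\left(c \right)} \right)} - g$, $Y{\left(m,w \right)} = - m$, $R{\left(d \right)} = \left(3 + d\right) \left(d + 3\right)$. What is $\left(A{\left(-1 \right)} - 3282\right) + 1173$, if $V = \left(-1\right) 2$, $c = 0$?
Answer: $-2106$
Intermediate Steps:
$V = -2$
$R{\left(d \right)} = \left(3 + d\right)^{2}$ ($R{\left(d \right)} = \left(3 + d\right) \left(3 + d\right) = \left(3 + d\right)^{2}$)
$A{\left(g \right)} = 2 - g$ ($A{\left(g \right)} = \left(-1\right) \left(-2\right) - g = 2 - g$)
$\left(A{\left(-1 \right)} - 3282\right) + 1173 = \left(\left(2 - -1\right) - 3282\right) + 1173 = \left(\left(2 + 1\right) - 3282\right) + 1173 = \left(3 - 3282\right) + 1173 = -3279 + 1173 = -2106$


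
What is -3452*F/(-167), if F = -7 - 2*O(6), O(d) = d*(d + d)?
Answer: -521252/167 ≈ -3121.3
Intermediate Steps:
O(d) = 2*d² (O(d) = d*(2*d) = 2*d²)
F = -151 (F = -7 - 4*6² = -7 - 4*36 = -7 - 2*72 = -7 - 144 = -151)
-3452*F/(-167) = -(-521252)/(-167) = -(-521252)*(-1)/167 = -3452*151/167 = -521252/167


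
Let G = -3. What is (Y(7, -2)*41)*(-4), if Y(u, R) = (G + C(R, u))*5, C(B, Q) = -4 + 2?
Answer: 4100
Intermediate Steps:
C(B, Q) = -2
Y(u, R) = -25 (Y(u, R) = (-3 - 2)*5 = -5*5 = -25)
(Y(7, -2)*41)*(-4) = -25*41*(-4) = -1025*(-4) = 4100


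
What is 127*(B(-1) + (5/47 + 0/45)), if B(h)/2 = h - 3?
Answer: -47117/47 ≈ -1002.5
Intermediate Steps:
B(h) = -6 + 2*h (B(h) = 2*(h - 3) = 2*(-3 + h) = -6 + 2*h)
127*(B(-1) + (5/47 + 0/45)) = 127*((-6 + 2*(-1)) + (5/47 + 0/45)) = 127*((-6 - 2) + (5*(1/47) + 0*(1/45))) = 127*(-8 + (5/47 + 0)) = 127*(-8 + 5/47) = 127*(-371/47) = -47117/47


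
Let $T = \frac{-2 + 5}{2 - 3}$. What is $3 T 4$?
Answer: $-36$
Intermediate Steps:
$T = -3$ ($T = \frac{3}{-1} = 3 \left(-1\right) = -3$)
$3 T 4 = 3 \left(-3\right) 4 = \left(-9\right) 4 = -36$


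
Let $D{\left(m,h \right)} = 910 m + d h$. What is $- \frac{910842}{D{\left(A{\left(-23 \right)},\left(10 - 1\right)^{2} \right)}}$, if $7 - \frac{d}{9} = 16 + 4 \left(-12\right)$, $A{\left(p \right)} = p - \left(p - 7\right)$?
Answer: $- \frac{910842}{34801} \approx -26.173$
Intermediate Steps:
$A{\left(p \right)} = 7$ ($A{\left(p \right)} = p - \left(p - 7\right) = p - \left(-7 + p\right) = 7$)
$d = 351$ ($d = 63 - 9 \left(16 + 4 \left(-12\right)\right) = 63 - 9 \left(16 - 48\right) = 63 - -288 = 63 + 288 = 351$)
$D{\left(m,h \right)} = 351 h + 910 m$ ($D{\left(m,h \right)} = 910 m + 351 h = 351 h + 910 m$)
$- \frac{910842}{D{\left(A{\left(-23 \right)},\left(10 - 1\right)^{2} \right)}} = - \frac{910842}{351 \left(10 - 1\right)^{2} + 910 \cdot 7} = - \frac{910842}{351 \cdot 9^{2} + 6370} = - \frac{910842}{351 \cdot 81 + 6370} = - \frac{910842}{28431 + 6370} = - \frac{910842}{34801}$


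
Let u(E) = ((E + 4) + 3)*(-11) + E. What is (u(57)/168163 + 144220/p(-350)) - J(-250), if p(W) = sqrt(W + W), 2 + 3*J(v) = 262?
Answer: -43724321/504489 - 14422*I*sqrt(7)/7 ≈ -86.671 - 5451.0*I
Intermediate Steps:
J(v) = 260/3 (J(v) = -2/3 + (1/3)*262 = -2/3 + 262/3 = 260/3)
p(W) = sqrt(2)*sqrt(W) (p(W) = sqrt(2*W) = sqrt(2)*sqrt(W))
u(E) = -77 - 10*E (u(E) = ((4 + E) + 3)*(-11) + E = (7 + E)*(-11) + E = (-77 - 11*E) + E = -77 - 10*E)
(u(57)/168163 + 144220/p(-350)) - J(-250) = ((-77 - 10*57)/168163 + 144220/((sqrt(2)*sqrt(-350)))) - 1*260/3 = ((-77 - 570)*(1/168163) + 144220/((sqrt(2)*(5*I*sqrt(14))))) - 260/3 = (-647*1/168163 + 144220/((10*I*sqrt(7)))) - 260/3 = (-647/168163 + 144220*(-I*sqrt(7)/70)) - 260/3 = (-647/168163 - 14422*I*sqrt(7)/7) - 260/3 = -43724321/504489 - 14422*I*sqrt(7)/7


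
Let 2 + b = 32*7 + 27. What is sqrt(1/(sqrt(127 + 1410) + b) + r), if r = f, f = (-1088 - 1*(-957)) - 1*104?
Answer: sqrt(-58514 - 235*sqrt(1537))/sqrt(249 + sqrt(1537)) ≈ 15.33*I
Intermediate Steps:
b = 249 (b = -2 + (32*7 + 27) = -2 + (224 + 27) = -2 + 251 = 249)
f = -235 (f = (-1088 + 957) - 104 = -131 - 104 = -235)
r = -235
sqrt(1/(sqrt(127 + 1410) + b) + r) = sqrt(1/(sqrt(127 + 1410) + 249) - 235) = sqrt(1/(sqrt(1537) + 249) - 235) = sqrt(1/(249 + sqrt(1537)) - 235) = sqrt(-235 + 1/(249 + sqrt(1537)))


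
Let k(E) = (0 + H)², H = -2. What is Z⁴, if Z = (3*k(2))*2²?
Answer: 5308416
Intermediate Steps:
k(E) = 4 (k(E) = (0 - 2)² = (-2)² = 4)
Z = 48 (Z = (3*4)*2² = 12*4 = 48)
Z⁴ = 48⁴ = 5308416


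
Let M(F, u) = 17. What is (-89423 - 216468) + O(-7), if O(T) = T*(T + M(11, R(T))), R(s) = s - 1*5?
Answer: -305961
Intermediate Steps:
R(s) = -5 + s (R(s) = s - 5 = -5 + s)
O(T) = T*(17 + T) (O(T) = T*(T + 17) = T*(17 + T))
(-89423 - 216468) + O(-7) = (-89423 - 216468) - 7*(17 - 7) = -305891 - 7*10 = -305891 - 70 = -305961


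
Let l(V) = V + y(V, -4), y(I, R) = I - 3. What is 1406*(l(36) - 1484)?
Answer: -1989490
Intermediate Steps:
y(I, R) = -3 + I
l(V) = -3 + 2*V (l(V) = V + (-3 + V) = -3 + 2*V)
1406*(l(36) - 1484) = 1406*((-3 + 2*36) - 1484) = 1406*((-3 + 72) - 1484) = 1406*(69 - 1484) = 1406*(-1415) = -1989490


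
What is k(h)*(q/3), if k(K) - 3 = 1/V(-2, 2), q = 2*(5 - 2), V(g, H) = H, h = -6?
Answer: 7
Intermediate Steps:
q = 6 (q = 2*3 = 6)
k(K) = 7/2 (k(K) = 3 + 1/2 = 3 + ½ = 7/2)
k(h)*(q/3) = 7*(6/3)/2 = 7*(6*(⅓))/2 = (7/2)*2 = 7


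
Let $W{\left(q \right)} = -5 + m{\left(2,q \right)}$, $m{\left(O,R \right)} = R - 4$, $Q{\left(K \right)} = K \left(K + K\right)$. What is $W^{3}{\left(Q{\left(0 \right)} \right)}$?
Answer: $-729$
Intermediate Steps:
$Q{\left(K \right)} = 2 K^{2}$ ($Q{\left(K \right)} = K 2 K = 2 K^{2}$)
$m{\left(O,R \right)} = -4 + R$
$W{\left(q \right)} = -9 + q$ ($W{\left(q \right)} = -5 + \left(-4 + q\right) = -9 + q$)
$W^{3}{\left(Q{\left(0 \right)} \right)} = \left(-9 + 2 \cdot 0^{2}\right)^{3} = \left(-9 + 2 \cdot 0\right)^{3} = \left(-9 + 0\right)^{3} = \left(-9\right)^{3} = -729$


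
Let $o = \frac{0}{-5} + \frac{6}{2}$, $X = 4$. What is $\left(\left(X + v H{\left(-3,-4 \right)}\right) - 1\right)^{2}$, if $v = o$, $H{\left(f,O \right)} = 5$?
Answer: $324$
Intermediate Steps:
$o = 3$ ($o = 0 \left(- \frac{1}{5}\right) + 6 \cdot \frac{1}{2} = 0 + 3 = 3$)
$v = 3$
$\left(\left(X + v H{\left(-3,-4 \right)}\right) - 1\right)^{2} = \left(\left(4 + 3 \cdot 5\right) - 1\right)^{2} = \left(\left(4 + 15\right) - 1\right)^{2} = \left(19 - 1\right)^{2} = 18^{2} = 324$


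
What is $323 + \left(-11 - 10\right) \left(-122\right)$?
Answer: $2885$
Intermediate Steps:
$323 + \left(-11 - 10\right) \left(-122\right) = 323 - -2562 = 323 + 2562 = 2885$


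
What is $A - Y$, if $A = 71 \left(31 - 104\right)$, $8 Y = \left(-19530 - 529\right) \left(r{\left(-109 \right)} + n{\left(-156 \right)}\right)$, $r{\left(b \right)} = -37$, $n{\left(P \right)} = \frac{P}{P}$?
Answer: $- \frac{190897}{2} \approx -95449.0$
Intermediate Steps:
$n{\left(P \right)} = 1$
$Y = \frac{180531}{2}$ ($Y = \frac{\left(-19530 - 529\right) \left(-37 + 1\right)}{8} = \frac{\left(-20059\right) \left(-36\right)}{8} = \frac{1}{8} \cdot 722124 = \frac{180531}{2} \approx 90266.0$)
$A = -5183$ ($A = 71 \left(31 - 104\right) = 71 \left(-73\right) = -5183$)
$A - Y = -5183 - \frac{180531}{2} = - \frac{190897}{2}$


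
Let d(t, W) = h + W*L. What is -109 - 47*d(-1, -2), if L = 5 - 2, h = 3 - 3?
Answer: 173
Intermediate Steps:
h = 0
L = 3
d(t, W) = 3*W (d(t, W) = 0 + W*3 = 0 + 3*W = 3*W)
-109 - 47*d(-1, -2) = -109 - 141*(-2) = -109 - 47*(-6) = -109 + 282 = 173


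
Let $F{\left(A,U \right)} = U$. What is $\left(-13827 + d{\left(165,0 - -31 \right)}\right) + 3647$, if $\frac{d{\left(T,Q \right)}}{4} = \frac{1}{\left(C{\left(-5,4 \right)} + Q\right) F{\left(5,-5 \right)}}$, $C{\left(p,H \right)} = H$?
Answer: $- \frac{1781504}{175} \approx -10180.0$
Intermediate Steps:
$d{\left(T,Q \right)} = \frac{4}{-20 - 5 Q}$ ($d{\left(T,Q \right)} = \frac{4}{\left(4 + Q\right) \left(-5\right)} = \frac{4}{-20 - 5 Q}$)
$\left(-13827 + d{\left(165,0 - -31 \right)}\right) + 3647 = \left(-13827 - \frac{4}{20 + 5 \left(0 - -31\right)}\right) + 3647 = \left(-13827 - \frac{4}{20 + 5 \left(0 + 31\right)}\right) + 3647 = \left(-13827 - \frac{4}{20 + 5 \cdot 31}\right) + 3647 = \left(-13827 - \frac{4}{20 + 155}\right) + 3647 = \left(-13827 - \frac{4}{175}\right) + 3647 = - \frac{2419729}{175} + 3647 = - \frac{1781504}{175}$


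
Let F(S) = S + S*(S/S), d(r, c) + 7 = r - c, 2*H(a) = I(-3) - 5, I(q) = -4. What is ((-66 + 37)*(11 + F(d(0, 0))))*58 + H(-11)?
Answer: 10083/2 ≈ 5041.5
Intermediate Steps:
H(a) = -9/2 (H(a) = (-4 - 5)/2 = (½)*(-9) = -9/2)
d(r, c) = -7 + r - c (d(r, c) = -7 + (r - c) = -7 + r - c)
F(S) = 2*S (F(S) = S + S*1 = S + S = 2*S)
((-66 + 37)*(11 + F(d(0, 0))))*58 + H(-11) = ((-66 + 37)*(11 + 2*(-7 + 0 - 1*0)))*58 - 9/2 = -29*(11 + 2*(-7 + 0 + 0))*58 - 9/2 = -29*(11 + 2*(-7))*58 - 9/2 = -29*(11 - 14)*58 - 9/2 = -29*(-3)*58 - 9/2 = 87*58 - 9/2 = 5046 - 9/2 = 10083/2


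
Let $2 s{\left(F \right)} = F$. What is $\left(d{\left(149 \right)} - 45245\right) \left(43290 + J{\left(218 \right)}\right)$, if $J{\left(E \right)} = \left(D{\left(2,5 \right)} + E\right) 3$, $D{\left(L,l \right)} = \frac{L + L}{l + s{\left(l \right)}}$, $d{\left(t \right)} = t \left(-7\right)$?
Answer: $- \frac{10170769664}{5} \approx -2.0342 \cdot 10^{9}$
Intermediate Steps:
$s{\left(F \right)} = \frac{F}{2}$
$d{\left(t \right)} = - 7 t$
$D{\left(L,l \right)} = \frac{4 L}{3 l}$ ($D{\left(L,l \right)} = \frac{L + L}{l + \frac{l}{2}} = \frac{2 L}{\frac{3}{2} l} = 2 L \frac{2}{3 l} = \frac{4 L}{3 l}$)
$J{\left(E \right)} = \frac{8}{5} + 3 E$ ($J{\left(E \right)} = \left(\frac{4}{3} \cdot 2 \cdot \frac{1}{5} + E\right) 3 = \left(\frac{8}{15} + E\right) 3 = \frac{8}{5} + 3 E$)
$\left(d{\left(149 \right)} - 45245\right) \left(43290 + J{\left(218 \right)}\right) = \left(\left(-7\right) 149 - 45245\right) \left(43290 + \left(\frac{8}{5} + 3 \cdot 218\right)\right) = \left(-1043 - 45245\right) \left(43290 + \left(\frac{8}{5} + 654\right)\right) = - 46288 \left(43290 + \frac{3278}{5}\right) = \left(-46288\right) \frac{219728}{5} = - \frac{10170769664}{5}$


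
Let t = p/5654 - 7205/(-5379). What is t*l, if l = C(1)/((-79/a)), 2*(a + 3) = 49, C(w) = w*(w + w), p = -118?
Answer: -78381862/109209837 ≈ -0.71772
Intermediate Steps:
C(w) = 2*w² (C(w) = w*(2*w) = 2*w²)
a = 43/2 (a = -3 + (½)*49 = -3 + 49/2 = 43/2 ≈ 21.500)
t = 1822834/1382403 (t = -118/5654 - 7205/(-5379) = -118*1/5654 - 7205*(-1/5379) = -59/2827 + 655/489 = 1822834/1382403 ≈ 1.3186)
l = -43/79 (l = (2*1²)/((-79/43/2)) = (2*1)/((-79*2/43)) = 2/(-158/43) = 2*(-43/158) = -43/79 ≈ -0.54430)
t*l = (1822834/1382403)*(-43/79) = -78381862/109209837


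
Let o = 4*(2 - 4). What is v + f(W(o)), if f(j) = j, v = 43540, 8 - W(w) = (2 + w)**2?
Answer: 43512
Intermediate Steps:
o = -8 (o = 4*(-2) = -8)
W(w) = 8 - (2 + w)**2
v + f(W(o)) = 43540 + (8 - (2 - 8)**2) = 43540 + (8 - 1*(-6)**2) = 43540 + (8 - 1*36) = 43540 + (8 - 36) = 43540 - 28 = 43512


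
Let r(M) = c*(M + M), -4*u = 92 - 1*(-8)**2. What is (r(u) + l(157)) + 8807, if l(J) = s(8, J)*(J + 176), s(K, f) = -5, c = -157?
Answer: 9340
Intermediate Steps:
u = -7 (u = -(92 - 1*(-8)**2)/4 = -(92 - 1*64)/4 = -(92 - 64)/4 = -1/4*28 = -7)
r(M) = -314*M (r(M) = -157*(M + M) = -314*M)
l(J) = -880 - 5*J (l(J) = -5*(J + 176) = -5*(176 + J) = -880 - 5*J)
(r(u) + l(157)) + 8807 = (-314*(-7) + (-880 - 5*157)) + 8807 = (2198 + (-880 - 785)) + 8807 = (2198 - 1665) + 8807 = 533 + 8807 = 9340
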